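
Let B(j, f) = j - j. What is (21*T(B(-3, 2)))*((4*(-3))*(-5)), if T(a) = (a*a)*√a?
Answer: 0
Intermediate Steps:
B(j, f) = 0
T(a) = a^(5/2) (T(a) = a²*√a = a^(5/2))
(21*T(B(-3, 2)))*((4*(-3))*(-5)) = (21*0^(5/2))*((4*(-3))*(-5)) = (21*0)*(-12*(-5)) = 0*60 = 0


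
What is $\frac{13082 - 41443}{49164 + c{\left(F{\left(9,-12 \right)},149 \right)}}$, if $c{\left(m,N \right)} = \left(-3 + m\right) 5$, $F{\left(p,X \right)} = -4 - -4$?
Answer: $- \frac{28361}{49149} \approx -0.57704$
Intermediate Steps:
$F{\left(p,X \right)} = 0$ ($F{\left(p,X \right)} = -4 + 4 = 0$)
$c{\left(m,N \right)} = -15 + 5 m$
$\frac{13082 - 41443}{49164 + c{\left(F{\left(9,-12 \right)},149 \right)}} = \frac{13082 - 41443}{49164 + \left(-15 + 5 \cdot 0\right)} = - \frac{28361}{49164 + \left(-15 + 0\right)} = - \frac{28361}{49164 - 15} = - \frac{28361}{49149}$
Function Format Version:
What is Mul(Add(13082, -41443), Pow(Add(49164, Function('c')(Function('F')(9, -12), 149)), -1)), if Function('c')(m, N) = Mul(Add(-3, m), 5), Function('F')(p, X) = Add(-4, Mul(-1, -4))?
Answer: Rational(-28361, 49149) ≈ -0.57704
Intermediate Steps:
Function('F')(p, X) = 0 (Function('F')(p, X) = Add(-4, 4) = 0)
Function('c')(m, N) = Add(-15, Mul(5, m))
Mul(Add(13082, -41443), Pow(Add(49164, Function('c')(Function('F')(9, -12), 149)), -1)) = Mul(Add(13082, -41443), Pow(Add(49164, Add(-15, Mul(5, 0))), -1)) = Mul(-28361, Pow(Add(49164, Add(-15, 0)), -1)) = Mul(-28361, Pow(Add(49164, -15), -1)) = Mul(-28361, Pow(49149, -1)) = Mul(-28361, Rational(1, 49149)) = Rational(-28361, 49149)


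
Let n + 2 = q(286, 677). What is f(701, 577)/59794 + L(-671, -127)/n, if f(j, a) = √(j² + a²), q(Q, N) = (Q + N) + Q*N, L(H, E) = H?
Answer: -671/194583 + √824330/59794 ≈ 0.011736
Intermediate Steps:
q(Q, N) = N + Q + N*Q (q(Q, N) = (N + Q) + N*Q = N + Q + N*Q)
n = 194583 (n = -2 + (677 + 286 + 677*286) = -2 + (677 + 286 + 193622) = -2 + 194585 = 194583)
f(j, a) = √(a² + j²)
f(701, 577)/59794 + L(-671, -127)/n = √(577² + 701²)/59794 - 671/194583 = √(332929 + 491401)*(1/59794) - 671*1/194583 = √824330*(1/59794) - 671/194583 = √824330/59794 - 671/194583 = -671/194583 + √824330/59794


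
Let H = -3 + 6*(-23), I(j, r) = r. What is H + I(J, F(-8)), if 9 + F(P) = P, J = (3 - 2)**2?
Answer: -158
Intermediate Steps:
J = 1 (J = 1**2 = 1)
F(P) = -9 + P
H = -141 (H = -3 - 138 = -141)
H + I(J, F(-8)) = -141 + (-9 - 8) = -141 - 17 = -158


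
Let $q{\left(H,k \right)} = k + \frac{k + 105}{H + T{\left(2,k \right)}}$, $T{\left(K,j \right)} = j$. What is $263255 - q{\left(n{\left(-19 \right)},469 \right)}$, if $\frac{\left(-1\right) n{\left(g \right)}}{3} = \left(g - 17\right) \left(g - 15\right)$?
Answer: $\frac{841704132}{3203} \approx 2.6279 \cdot 10^{5}$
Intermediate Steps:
$n{\left(g \right)} = - 3 \left(-17 + g\right) \left(-15 + g\right)$ ($n{\left(g \right)} = - 3 \left(g - 17\right) \left(g - 15\right) = - 3 \left(-17 + g\right) \left(-15 + g\right)$)
$q{\left(H,k \right)} = k + \frac{105 + k}{H + k}$ ($q{\left(H,k \right)} = k + \frac{k + 105}{H + k} = k + \frac{105 + k}{H + k}$)
$263255 - q{\left(n{\left(-19 \right)},469 \right)} = 263255 - \frac{105 + 469 + 469^{2} + \left(-765 - 3 \left(-19\right)^{2} + 96 \left(-19\right)\right) 469}{\left(-765 - 3 \left(-19\right)^{2} + 96 \left(-19\right)\right) + 469} = 263255 - \frac{105 + 469 + 219961 + \left(-765 - 1083 - 1824\right) 469}{\left(-765 - 1083 - 1824\right) + 469} = 263255 - \frac{105 + 469 + 219961 - 1722168}{-3672 + 469} = 263255 - \frac{105 + 469 + 219961 - 1722168}{-3203} = 263255 - \left(- \frac{1}{3203}\right) \left(-1501633\right) = 263255 - \frac{1501633}{3203} = \frac{841704132}{3203}$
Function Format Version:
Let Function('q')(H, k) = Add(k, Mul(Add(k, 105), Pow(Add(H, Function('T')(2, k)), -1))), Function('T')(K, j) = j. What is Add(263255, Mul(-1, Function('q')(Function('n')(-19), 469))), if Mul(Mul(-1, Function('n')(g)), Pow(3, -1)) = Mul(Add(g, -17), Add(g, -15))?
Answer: Rational(841704132, 3203) ≈ 2.6279e+5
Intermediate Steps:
Function('n')(g) = Mul(-3, Add(-17, g), Add(-15, g)) (Function('n')(g) = Mul(-3, Mul(Add(g, -17), Add(g, -15))) = Mul(-3, Mul(Add(-17, g), Add(-15, g))) = Mul(-3, Add(-17, g), Add(-15, g)))
Function('q')(H, k) = Add(k, Mul(Pow(Add(H, k), -1), Add(105, k))) (Function('q')(H, k) = Add(k, Mul(Add(k, 105), Pow(Add(H, k), -1))) = Add(k, Mul(Add(105, k), Pow(Add(H, k), -1))) = Add(k, Mul(Pow(Add(H, k), -1), Add(105, k))))
Add(263255, Mul(-1, Function('q')(Function('n')(-19), 469))) = Add(263255, Mul(-1, Mul(Pow(Add(Add(-765, Mul(-3, Pow(-19, 2)), Mul(96, -19)), 469), -1), Add(105, 469, Pow(469, 2), Mul(Add(-765, Mul(-3, Pow(-19, 2)), Mul(96, -19)), 469))))) = Add(263255, Mul(-1, Mul(Pow(Add(Add(-765, Mul(-3, 361), -1824), 469), -1), Add(105, 469, 219961, Mul(Add(-765, Mul(-3, 361), -1824), 469))))) = Add(263255, Mul(-1, Mul(Pow(Add(Add(-765, -1083, -1824), 469), -1), Add(105, 469, 219961, Mul(Add(-765, -1083, -1824), 469))))) = Add(263255, Mul(-1, Mul(Pow(Add(-3672, 469), -1), Add(105, 469, 219961, Mul(-3672, 469))))) = Add(263255, Mul(-1, Mul(Pow(-3203, -1), Add(105, 469, 219961, -1722168)))) = Add(263255, Mul(-1, Mul(Rational(-1, 3203), -1501633))) = Add(263255, Mul(-1, Rational(1501633, 3203))) = Add(263255, Rational(-1501633, 3203)) = Rational(841704132, 3203)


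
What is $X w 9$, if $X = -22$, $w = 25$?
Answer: $-4950$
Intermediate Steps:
$X w 9 = \left(-22\right) 25 \cdot 9 = \left(-550\right) 9 = -4950$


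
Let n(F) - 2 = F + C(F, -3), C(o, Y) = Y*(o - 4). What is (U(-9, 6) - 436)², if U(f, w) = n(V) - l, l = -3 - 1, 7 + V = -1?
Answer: 161604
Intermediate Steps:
V = -8 (V = -7 - 1 = -8)
l = -4
C(o, Y) = Y*(-4 + o)
n(F) = 14 - 2*F (n(F) = 2 + (F - 3*(-4 + F)) = 2 + (F + (12 - 3*F)) = 2 + (12 - 2*F) = 14 - 2*F)
U(f, w) = 34 (U(f, w) = (14 - 2*(-8)) - 1*(-4) = (14 + 16) + 4 = 30 + 4 = 34)
(U(-9, 6) - 436)² = (34 - 436)² = (-402)² = 161604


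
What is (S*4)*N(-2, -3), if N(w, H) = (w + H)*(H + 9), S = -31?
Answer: 3720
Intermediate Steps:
N(w, H) = (9 + H)*(H + w) (N(w, H) = (H + w)*(9 + H) = (9 + H)*(H + w))
(S*4)*N(-2, -3) = (-31*4)*((-3)² + 9*(-3) + 9*(-2) - 3*(-2)) = -124*(9 - 27 - 18 + 6) = -124*(-30) = 3720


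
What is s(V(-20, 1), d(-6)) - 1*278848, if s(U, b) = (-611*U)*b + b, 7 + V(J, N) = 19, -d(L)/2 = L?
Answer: -366820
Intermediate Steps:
d(L) = -2*L
V(J, N) = 12 (V(J, N) = -7 + 19 = 12)
s(U, b) = b - 611*U*b (s(U, b) = -611*U*b + b = b - 611*U*b)
s(V(-20, 1), d(-6)) - 1*278848 = (-2*(-6))*(1 - 611*12) - 1*278848 = 12*(1 - 7332) - 278848 = 12*(-7331) - 278848 = -87972 - 278848 = -366820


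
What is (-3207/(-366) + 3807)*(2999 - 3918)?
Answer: -427815637/122 ≈ -3.5067e+6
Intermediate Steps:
(-3207/(-366) + 3807)*(2999 - 3918) = (-3207*(-1/366) + 3807)*(-919) = (1069/122 + 3807)*(-919) = (465523/122)*(-919) = -427815637/122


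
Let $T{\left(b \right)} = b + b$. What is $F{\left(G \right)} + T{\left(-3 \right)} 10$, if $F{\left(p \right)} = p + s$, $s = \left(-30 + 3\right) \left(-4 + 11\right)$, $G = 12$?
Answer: $-237$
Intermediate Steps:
$s = -189$ ($s = \left(-27\right) 7 = -189$)
$T{\left(b \right)} = 2 b$
$F{\left(p \right)} = -189 + p$ ($F{\left(p \right)} = p - 189 = -189 + p$)
$F{\left(G \right)} + T{\left(-3 \right)} 10 = \left(-189 + 12\right) + 2 \left(-3\right) 10 = -177 - 60 = -237$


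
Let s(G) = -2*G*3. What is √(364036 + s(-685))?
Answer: √368146 ≈ 606.75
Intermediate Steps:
s(G) = -6*G
√(364036 + s(-685)) = √(364036 - 6*(-685)) = √(364036 + 4110) = √368146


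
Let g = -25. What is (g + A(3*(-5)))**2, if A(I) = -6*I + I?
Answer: 2500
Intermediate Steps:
A(I) = -5*I
(g + A(3*(-5)))**2 = (-25 - 15*(-5))**2 = (-25 - 5*(-15))**2 = (-25 + 75)**2 = 50**2 = 2500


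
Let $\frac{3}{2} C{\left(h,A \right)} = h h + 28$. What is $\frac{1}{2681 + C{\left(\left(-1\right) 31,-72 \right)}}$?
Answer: $\frac{3}{10021} \approx 0.00029937$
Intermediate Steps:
$C{\left(h,A \right)} = \frac{56}{3} + \frac{2 h^{2}}{3}$ ($C{\left(h,A \right)} = \frac{2 \left(h h + 28\right)}{3} = \frac{2 \left(h^{2} + 28\right)}{3} = \frac{2 \left(28 + h^{2}\right)}{3} = \frac{56}{3} + \frac{2 h^{2}}{3}$)
$\frac{1}{2681 + C{\left(\left(-1\right) 31,-72 \right)}} = \frac{1}{2681 + \left(\frac{56}{3} + \frac{2 \left(\left(-1\right) 31\right)^{2}}{3}\right)} = \frac{1}{2681 + \left(\frac{56}{3} + \frac{2 \left(-31\right)^{2}}{3}\right)} = \frac{1}{2681 + \left(\frac{56}{3} + \frac{2}{3} \cdot 961\right)} = \frac{1}{2681 + \left(\frac{56}{3} + \frac{1922}{3}\right)} = \frac{1}{2681 + \frac{1978}{3}} = \frac{1}{\frac{10021}{3}} = \frac{3}{10021}$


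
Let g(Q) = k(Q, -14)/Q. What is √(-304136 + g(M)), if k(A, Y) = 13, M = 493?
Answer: I*√73919944255/493 ≈ 551.49*I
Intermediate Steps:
g(Q) = 13/Q
√(-304136 + g(M)) = √(-304136 + 13/493) = √(-149939035/493) = I*√73919944255/493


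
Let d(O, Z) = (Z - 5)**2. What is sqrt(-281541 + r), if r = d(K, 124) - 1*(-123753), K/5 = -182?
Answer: 11*I*sqrt(1187) ≈ 378.98*I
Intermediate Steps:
K = -910 (K = 5*(-182) = -910)
d(O, Z) = (-5 + Z)**2
r = 137914 (r = (-5 + 124)**2 - 1*(-123753) = 119**2 + 123753 = 14161 + 123753 = 137914)
sqrt(-281541 + r) = sqrt(-281541 + 137914) = sqrt(-143627) = 11*I*sqrt(1187)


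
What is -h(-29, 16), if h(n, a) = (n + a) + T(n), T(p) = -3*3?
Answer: 22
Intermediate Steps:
T(p) = -9
h(n, a) = -9 + a + n (h(n, a) = (n + a) - 9 = (a + n) - 9 = -9 + a + n)
-h(-29, 16) = -(-9 + 16 - 29) = -1*(-22) = 22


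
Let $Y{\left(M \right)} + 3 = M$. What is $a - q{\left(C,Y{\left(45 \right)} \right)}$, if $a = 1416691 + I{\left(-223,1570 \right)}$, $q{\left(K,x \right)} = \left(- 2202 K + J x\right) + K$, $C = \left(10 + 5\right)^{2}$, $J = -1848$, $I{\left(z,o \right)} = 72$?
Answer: $1989604$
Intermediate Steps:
$Y{\left(M \right)} = -3 + M$
$C = 225$ ($C = 15^{2} = 225$)
$q{\left(K,x \right)} = - 2201 K - 1848 x$ ($q{\left(K,x \right)} = \left(- 2202 K - 1848 x\right) + K = - 2201 K - 1848 x$)
$a = 1416763$ ($a = 1416691 + 72 = 1416763$)
$a - q{\left(C,Y{\left(45 \right)} \right)} = 1416763 - \left(\left(-2201\right) 225 - 1848 \left(-3 + 45\right)\right) = 1416763 - \left(-495225 - 77616\right) = 1416763 - -572841 = 1416763 + 572841 = 1989604$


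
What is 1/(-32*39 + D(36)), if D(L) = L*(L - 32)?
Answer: -1/1104 ≈ -0.00090580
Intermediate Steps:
D(L) = L*(-32 + L)
1/(-32*39 + D(36)) = 1/(-32*39 + 36*(-32 + 36)) = 1/(-1248 + 36*4) = 1/(-1248 + 144) = 1/(-1104) = -1/1104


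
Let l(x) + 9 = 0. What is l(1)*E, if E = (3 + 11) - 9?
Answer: -45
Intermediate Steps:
l(x) = -9 (l(x) = -9 + 0 = -9)
E = 5 (E = 14 - 9 = 5)
l(1)*E = -9*5 = -45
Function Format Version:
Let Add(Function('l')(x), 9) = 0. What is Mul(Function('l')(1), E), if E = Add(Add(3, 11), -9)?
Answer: -45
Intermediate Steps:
Function('l')(x) = -9 (Function('l')(x) = Add(-9, 0) = -9)
E = 5 (E = Add(14, -9) = 5)
Mul(Function('l')(1), E) = Mul(-9, 5) = -45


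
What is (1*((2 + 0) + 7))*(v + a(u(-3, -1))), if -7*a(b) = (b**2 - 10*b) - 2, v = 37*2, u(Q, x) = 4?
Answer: 4896/7 ≈ 699.43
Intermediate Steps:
v = 74
a(b) = 2/7 - b**2/7 + 10*b/7 (a(b) = -((b**2 - 10*b) - 2)/7 = -(-2 + b**2 - 10*b)/7 = 2/7 - b**2/7 + 10*b/7)
(1*((2 + 0) + 7))*(v + a(u(-3, -1))) = (1*((2 + 0) + 7))*(74 + (2/7 - 1/7*4**2 + (10/7)*4)) = (1*(2 + 7))*(74 + (2/7 - 1/7*16 + 40/7)) = (1*9)*(74 + (2/7 - 16/7 + 40/7)) = 9*(74 + 26/7) = 9*(544/7) = 4896/7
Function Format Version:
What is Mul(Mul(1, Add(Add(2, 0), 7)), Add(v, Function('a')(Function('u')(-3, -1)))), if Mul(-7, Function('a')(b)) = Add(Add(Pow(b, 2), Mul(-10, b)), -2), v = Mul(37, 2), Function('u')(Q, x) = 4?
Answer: Rational(4896, 7) ≈ 699.43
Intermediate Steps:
v = 74
Function('a')(b) = Add(Rational(2, 7), Mul(Rational(-1, 7), Pow(b, 2)), Mul(Rational(10, 7), b)) (Function('a')(b) = Mul(Rational(-1, 7), Add(Add(Pow(b, 2), Mul(-10, b)), -2)) = Mul(Rational(-1, 7), Add(-2, Pow(b, 2), Mul(-10, b))) = Add(Rational(2, 7), Mul(Rational(-1, 7), Pow(b, 2)), Mul(Rational(10, 7), b)))
Mul(Mul(1, Add(Add(2, 0), 7)), Add(v, Function('a')(Function('u')(-3, -1)))) = Mul(Mul(1, Add(Add(2, 0), 7)), Add(74, Add(Rational(2, 7), Mul(Rational(-1, 7), Pow(4, 2)), Mul(Rational(10, 7), 4)))) = Mul(Mul(1, Add(2, 7)), Add(74, Add(Rational(2, 7), Mul(Rational(-1, 7), 16), Rational(40, 7)))) = Mul(Mul(1, 9), Add(74, Add(Rational(2, 7), Rational(-16, 7), Rational(40, 7)))) = Mul(9, Add(74, Rational(26, 7))) = Mul(9, Rational(544, 7)) = Rational(4896, 7)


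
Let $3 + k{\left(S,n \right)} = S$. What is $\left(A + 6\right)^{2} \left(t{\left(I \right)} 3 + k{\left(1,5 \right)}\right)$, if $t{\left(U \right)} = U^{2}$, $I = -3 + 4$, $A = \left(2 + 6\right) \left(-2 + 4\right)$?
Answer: $484$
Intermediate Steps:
$A = 16$ ($A = 8 \cdot 2 = 16$)
$k{\left(S,n \right)} = -3 + S$
$I = 1$
$\left(A + 6\right)^{2} \left(t{\left(I \right)} 3 + k{\left(1,5 \right)}\right) = \left(16 + 6\right)^{2} \left(1^{2} \cdot 3 + \left(-3 + 1\right)\right) = 22^{2} \left(1 \cdot 3 - 2\right) = 484 \left(3 - 2\right) = 484 \cdot 1 = 484$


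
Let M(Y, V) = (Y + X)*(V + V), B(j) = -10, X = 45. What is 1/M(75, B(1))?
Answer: -1/2400 ≈ -0.00041667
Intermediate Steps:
M(Y, V) = 2*V*(45 + Y) (M(Y, V) = (Y + 45)*(V + V) = (45 + Y)*(2*V) = 2*V*(45 + Y))
1/M(75, B(1)) = 1/(2*(-10)*(45 + 75)) = 1/(2*(-10)*120) = 1/(-2400) = -1/2400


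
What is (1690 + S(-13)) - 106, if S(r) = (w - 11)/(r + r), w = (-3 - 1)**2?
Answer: 41179/26 ≈ 1583.8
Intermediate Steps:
w = 16 (w = (-4)**2 = 16)
S(r) = 5/(2*r) (S(r) = (16 - 11)/(r + r) = 5/((2*r)) = 5*(1/(2*r)) = 5/(2*r))
(1690 + S(-13)) - 106 = (1690 + (5/2)/(-13)) - 106 = (1690 + (5/2)*(-1/13)) - 106 = (1690 - 5/26) - 106 = 43935/26 - 106 = 41179/26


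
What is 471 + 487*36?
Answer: 18003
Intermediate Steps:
471 + 487*36 = 471 + 17532 = 18003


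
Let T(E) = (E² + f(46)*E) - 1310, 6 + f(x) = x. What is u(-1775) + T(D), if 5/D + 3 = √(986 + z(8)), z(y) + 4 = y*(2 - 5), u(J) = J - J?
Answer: -1179193735/900601 + 189950*√958/900601 ≈ -1302.8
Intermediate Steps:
u(J) = 0
z(y) = -4 - 3*y (z(y) = -4 + y*(2 - 5) = -4 + y*(-3) = -4 - 3*y)
f(x) = -6 + x
D = 5/(-3 + √958) (D = 5/(-3 + √(986 + (-4 - 3*8))) = 5/(-3 + √(986 + (-4 - 24))) = 5/(-3 + √(986 - 28)) = 5/(-3 + √958) ≈ 0.17888)
T(E) = -1310 + E² + 40*E (T(E) = (E² + (-6 + 46)*E) - 1310 = (E² + 40*E) - 1310 = -1310 + E² + 40*E)
u(-1775) + T(D) = 0 + (-1310 + (15/949 + 5*√958/949)² + 40*(15/949 + 5*√958/949)) = 0 + (-1310 + (15/949 + 5*√958/949)² + (600/949 + 200*√958/949)) = 0 + (-1242590/949 + (15/949 + 5*√958/949)² + 200*√958/949) = -1242590/949 + (15/949 + 5*√958/949)² + 200*√958/949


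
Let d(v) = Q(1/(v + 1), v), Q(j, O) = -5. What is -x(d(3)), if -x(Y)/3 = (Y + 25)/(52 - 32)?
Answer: 3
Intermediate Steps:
d(v) = -5
x(Y) = -15/4 - 3*Y/20 (x(Y) = -3*(Y + 25)/(52 - 32) = -3*(25 + Y)/20 = -3*(5/4 + Y/20) = -15/4 - 3*Y/20)
-x(d(3)) = -(-15/4 - 3/20*(-5)) = -(-15/4 + ¾) = -1*(-3) = 3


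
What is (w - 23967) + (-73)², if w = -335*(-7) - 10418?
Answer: -26711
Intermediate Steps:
w = -8073 (w = 2345 - 10418 = -8073)
(w - 23967) + (-73)² = (-8073 - 23967) + (-73)² = -32040 + 5329 = -26711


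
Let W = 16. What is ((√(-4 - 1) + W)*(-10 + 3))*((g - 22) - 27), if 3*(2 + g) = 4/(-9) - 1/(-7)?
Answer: 154528/27 + 9658*I*√5/27 ≈ 5723.3 + 799.85*I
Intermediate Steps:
g = -397/189 (g = -2 + (4/(-9) - 1/(-7))/3 = -2 + (4*(-⅑) - 1*(-⅐))/3 = -2 + (-4/9 + ⅐)/3 = -2 + (⅓)*(-19/63) = -2 - 19/189 = -397/189 ≈ -2.1005)
((√(-4 - 1) + W)*(-10 + 3))*((g - 22) - 27) = ((√(-4 - 1) + 16)*(-10 + 3))*((-397/189 - 22) - 27) = ((√(-5) + 16)*(-7))*(-4555/189 - 27) = ((I*√5 + 16)*(-7))*(-9658/189) = ((16 + I*√5)*(-7))*(-9658/189) = (-112 - 7*I*√5)*(-9658/189) = 154528/27 + 9658*I*√5/27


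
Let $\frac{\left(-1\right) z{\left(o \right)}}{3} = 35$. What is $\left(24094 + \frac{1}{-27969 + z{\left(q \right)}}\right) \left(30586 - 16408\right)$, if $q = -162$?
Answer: $\frac{1598368538665}{4679} \approx 3.416 \cdot 10^{8}$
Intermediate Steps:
$z{\left(o \right)} = -105$ ($z{\left(o \right)} = \left(-3\right) 35 = -105$)
$\left(24094 + \frac{1}{-27969 + z{\left(q \right)}}\right) \left(30586 - 16408\right) = \left(24094 + \frac{1}{-27969 - 105}\right) \left(30586 - 16408\right) = \left(24094 + \frac{1}{-28074}\right) 14178 = \left(24094 - \frac{1}{28074}\right) 14178 = \frac{676414955}{28074} \cdot 14178 = \frac{1598368538665}{4679}$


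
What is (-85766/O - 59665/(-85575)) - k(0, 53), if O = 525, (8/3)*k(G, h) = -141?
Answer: -10737617/97800 ≈ -109.79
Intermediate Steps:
k(G, h) = -423/8 (k(G, h) = (3/8)*(-141) = -423/8)
(-85766/O - 59665/(-85575)) - k(0, 53) = (-85766/525 - 59665/(-85575)) - 1*(-423/8) = (-85766*1/525 - 59665*(-1/85575)) + 423/8 = (-85766/525 + 11933/17115) + 423/8 = -1988599/12225 + 423/8 = -10737617/97800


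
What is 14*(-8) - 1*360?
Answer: -472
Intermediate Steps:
14*(-8) - 1*360 = -112 - 360 = -472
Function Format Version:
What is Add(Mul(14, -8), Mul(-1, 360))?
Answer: -472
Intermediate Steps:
Add(Mul(14, -8), Mul(-1, 360)) = Add(-112, -360) = -472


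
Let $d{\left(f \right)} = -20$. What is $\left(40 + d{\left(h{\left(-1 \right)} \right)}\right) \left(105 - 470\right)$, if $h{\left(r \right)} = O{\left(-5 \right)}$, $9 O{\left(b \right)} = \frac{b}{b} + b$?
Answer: $-7300$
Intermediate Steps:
$O{\left(b \right)} = \frac{1}{9} + \frac{b}{9}$ ($O{\left(b \right)} = \frac{\frac{b}{b} + b}{9} = \frac{1 + b}{9} = \frac{1}{9} + \frac{b}{9}$)
$h{\left(r \right)} = - \frac{4}{9}$ ($h{\left(r \right)} = \frac{1}{9} + \frac{1}{9} \left(-5\right) = \frac{1}{9} - \frac{5}{9} = - \frac{4}{9}$)
$\left(40 + d{\left(h{\left(-1 \right)} \right)}\right) \left(105 - 470\right) = \left(40 - 20\right) \left(105 - 470\right) = 20 \left(-365\right) = -7300$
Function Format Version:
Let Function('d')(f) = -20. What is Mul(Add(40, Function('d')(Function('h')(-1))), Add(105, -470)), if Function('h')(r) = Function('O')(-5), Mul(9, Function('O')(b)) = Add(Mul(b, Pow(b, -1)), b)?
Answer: -7300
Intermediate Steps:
Function('O')(b) = Add(Rational(1, 9), Mul(Rational(1, 9), b)) (Function('O')(b) = Mul(Rational(1, 9), Add(Mul(b, Pow(b, -1)), b)) = Mul(Rational(1, 9), Add(1, b)) = Add(Rational(1, 9), Mul(Rational(1, 9), b)))
Function('h')(r) = Rational(-4, 9) (Function('h')(r) = Add(Rational(1, 9), Mul(Rational(1, 9), -5)) = Add(Rational(1, 9), Rational(-5, 9)) = Rational(-4, 9))
Mul(Add(40, Function('d')(Function('h')(-1))), Add(105, -470)) = Mul(Add(40, -20), Add(105, -470)) = Mul(20, -365) = -7300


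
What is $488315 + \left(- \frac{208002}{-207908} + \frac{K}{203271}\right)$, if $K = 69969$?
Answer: $\frac{3439510463699969}{7043611178} \approx 4.8832 \cdot 10^{5}$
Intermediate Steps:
$488315 + \left(- \frac{208002}{-207908} + \frac{K}{203271}\right) = 488315 + \left(- \frac{208002}{-207908} + \frac{69969}{203271}\right) = 488315 + \left(\left(-208002\right) \left(- \frac{1}{207908}\right) + 69969 \cdot \frac{1}{203271}\right) = 488315 + \left(\frac{104001}{103954} + \frac{23323}{67757}\right) = 488315 + \frac{9471314899}{7043611178} = \frac{3439510463699969}{7043611178}$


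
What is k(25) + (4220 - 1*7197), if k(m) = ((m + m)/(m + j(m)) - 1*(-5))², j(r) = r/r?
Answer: -495013/169 ≈ -2929.1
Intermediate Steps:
j(r) = 1
k(m) = (5 + 2*m/(1 + m))² (k(m) = ((m + m)/(m + 1) - 1*(-5))² = ((2*m)/(1 + m) + 5)² = (2*m/(1 + m) + 5)² = (5 + 2*m/(1 + m))²)
k(25) + (4220 - 1*7197) = (5 + 7*25)²/(1 + 25)² + (4220 - 1*7197) = (5 + 175)²/26² + (4220 - 7197) = (1/676)*180² - 2977 = (1/676)*32400 - 2977 = 8100/169 - 2977 = -495013/169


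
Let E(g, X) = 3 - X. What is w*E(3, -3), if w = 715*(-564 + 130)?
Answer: -1861860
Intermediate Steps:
w = -310310 (w = 715*(-434) = -310310)
w*E(3, -3) = -310310*(3 - 1*(-3)) = -310310*(3 + 3) = -310310*6 = -1861860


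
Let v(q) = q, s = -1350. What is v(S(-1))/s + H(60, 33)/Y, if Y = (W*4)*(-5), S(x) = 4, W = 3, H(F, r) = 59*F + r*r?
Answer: -208313/2700 ≈ -77.153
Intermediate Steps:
H(F, r) = r² + 59*F (H(F, r) = 59*F + r² = r² + 59*F)
Y = -60 (Y = (3*4)*(-5) = 12*(-5) = -60)
v(S(-1))/s + H(60, 33)/Y = 4/(-1350) + (33² + 59*60)/(-60) = 4*(-1/1350) + (1089 + 3540)*(-1/60) = -2/675 + 4629*(-1/60) = -2/675 - 1543/20 = -208313/2700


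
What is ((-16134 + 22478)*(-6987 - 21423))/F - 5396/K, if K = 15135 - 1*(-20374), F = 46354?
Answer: -3200072571772/822992093 ≈ -3888.3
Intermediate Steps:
K = 35509 (K = 15135 + 20374 = 35509)
((-16134 + 22478)*(-6987 - 21423))/F - 5396/K = ((-16134 + 22478)*(-6987 - 21423))/46354 - 5396/35509 = (6344*(-28410))*(1/46354) - 5396*1/35509 = -180233040*1/46354 - 5396/35509 = -90116520/23177 - 5396/35509 = -3200072571772/822992093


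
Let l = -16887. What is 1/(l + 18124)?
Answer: 1/1237 ≈ 0.00080841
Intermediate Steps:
1/(l + 18124) = 1/(-16887 + 18124) = 1/1237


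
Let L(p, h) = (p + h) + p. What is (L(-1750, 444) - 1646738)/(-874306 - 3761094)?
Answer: 824897/2317700 ≈ 0.35591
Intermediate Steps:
L(p, h) = h + 2*p (L(p, h) = (h + p) + p = h + 2*p)
(L(-1750, 444) - 1646738)/(-874306 - 3761094) = ((444 + 2*(-1750)) - 1646738)/(-874306 - 3761094) = ((444 - 3500) - 1646738)/(-4635400) = (-3056 - 1646738)*(-1/4635400) = -1649794*(-1/4635400) = 824897/2317700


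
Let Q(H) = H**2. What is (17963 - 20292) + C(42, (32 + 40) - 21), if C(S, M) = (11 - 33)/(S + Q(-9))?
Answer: -286489/123 ≈ -2329.2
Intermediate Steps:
C(S, M) = -22/(81 + S) (C(S, M) = (11 - 33)/(S + (-9)**2) = -22/(S + 81) = -22/(81 + S))
(17963 - 20292) + C(42, (32 + 40) - 21) = (17963 - 20292) - 22/(81 + 42) = -2329 - 22/123 = -286489/123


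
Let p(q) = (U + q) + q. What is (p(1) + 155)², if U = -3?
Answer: 23716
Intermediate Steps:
p(q) = -3 + 2*q (p(q) = (-3 + q) + q = -3 + 2*q)
(p(1) + 155)² = ((-3 + 2*1) + 155)² = ((-3 + 2) + 155)² = (-1 + 155)² = 154² = 23716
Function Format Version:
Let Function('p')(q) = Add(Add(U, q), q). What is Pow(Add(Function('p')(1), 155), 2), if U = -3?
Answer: 23716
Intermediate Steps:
Function('p')(q) = Add(-3, Mul(2, q)) (Function('p')(q) = Add(Add(-3, q), q) = Add(-3, Mul(2, q)))
Pow(Add(Function('p')(1), 155), 2) = Pow(Add(Add(-3, Mul(2, 1)), 155), 2) = Pow(Add(Add(-3, 2), 155), 2) = Pow(Add(-1, 155), 2) = Pow(154, 2) = 23716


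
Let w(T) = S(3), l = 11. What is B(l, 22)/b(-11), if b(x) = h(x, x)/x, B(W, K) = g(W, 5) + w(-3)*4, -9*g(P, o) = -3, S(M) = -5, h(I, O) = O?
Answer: -59/3 ≈ -19.667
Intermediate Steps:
w(T) = -5
g(P, o) = ⅓ (g(P, o) = -⅑*(-3) = ⅓)
B(W, K) = -59/3 (B(W, K) = ⅓ - 5*4 = ⅓ - 20 = -59/3)
b(x) = 1 (b(x) = x/x = 1)
B(l, 22)/b(-11) = -59/3/1 = -59/3*1 = -59/3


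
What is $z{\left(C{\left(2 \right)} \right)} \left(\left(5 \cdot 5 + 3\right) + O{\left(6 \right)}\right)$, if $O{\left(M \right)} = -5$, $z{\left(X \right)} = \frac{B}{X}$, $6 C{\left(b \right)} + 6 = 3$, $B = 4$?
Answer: $-184$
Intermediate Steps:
$C{\left(b \right)} = - \frac{1}{2}$ ($C{\left(b \right)} = -1 + \frac{1}{6} \cdot 3 = -1 + \frac{1}{2} = - \frac{1}{2}$)
$z{\left(X \right)} = \frac{4}{X}$
$z{\left(C{\left(2 \right)} \right)} \left(\left(5 \cdot 5 + 3\right) + O{\left(6 \right)}\right) = \frac{4}{- \frac{1}{2}} \left(\left(5 \cdot 5 + 3\right) - 5\right) = 4 \left(-2\right) \left(\left(25 + 3\right) - 5\right) = - 8 \left(28 - 5\right) = \left(-8\right) 23 = -184$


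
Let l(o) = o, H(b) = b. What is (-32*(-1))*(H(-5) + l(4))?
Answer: -32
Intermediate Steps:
(-32*(-1))*(H(-5) + l(4)) = (-32*(-1))*(-5 + 4) = 32*(-1) = -32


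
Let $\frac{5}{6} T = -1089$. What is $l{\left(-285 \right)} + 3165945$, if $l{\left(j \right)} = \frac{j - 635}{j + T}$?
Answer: $\frac{25197760855}{7959} \approx 3.1659 \cdot 10^{6}$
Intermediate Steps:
$T = - \frac{6534}{5}$ ($T = \frac{6}{5} \left(-1089\right) = - \frac{6534}{5} \approx -1306.8$)
$l{\left(j \right)} = \frac{-635 + j}{- \frac{6534}{5} + j}$ ($l{\left(j \right)} = \frac{j - 635}{j - \frac{6534}{5}} = \frac{-635 + j}{- \frac{6534}{5} + j}$)
$l{\left(-285 \right)} + 3165945 = \frac{5 \left(-635 - 285\right)}{-6534 + 5 \left(-285\right)} + 3165945 = 5 \frac{1}{-6534 - 1425} \left(-920\right) + 3165945 = 5 \frac{1}{-7959} \left(-920\right) + 3165945 = 5 \left(- \frac{1}{7959}\right) \left(-920\right) + 3165945 = \frac{4600}{7959} + 3165945 = \frac{25197760855}{7959}$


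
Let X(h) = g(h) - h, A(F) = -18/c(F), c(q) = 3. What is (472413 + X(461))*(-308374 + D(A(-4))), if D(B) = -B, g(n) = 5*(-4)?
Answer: -145528726976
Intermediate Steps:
g(n) = -20
A(F) = -6 (A(F) = -18/3 = -18*1/3 = -6)
X(h) = -20 - h
(472413 + X(461))*(-308374 + D(A(-4))) = (472413 + (-20 - 1*461))*(-308374 - 1*(-6)) = (472413 + (-20 - 461))*(-308374 + 6) = (472413 - 481)*(-308368) = 471932*(-308368) = -145528726976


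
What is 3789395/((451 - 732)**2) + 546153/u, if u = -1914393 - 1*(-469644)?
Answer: 1810533283274/38026275263 ≈ 47.613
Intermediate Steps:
u = -1444749 (u = -1914393 + 469644 = -1444749)
3789395/((451 - 732)**2) + 546153/u = 3789395/((451 - 732)**2) + 546153/(-1444749) = 3789395/((-281)**2) + 546153*(-1/1444749) = 3789395/78961 - 182051/481583 = 1810533283274/38026275263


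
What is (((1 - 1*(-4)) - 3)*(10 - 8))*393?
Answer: 1572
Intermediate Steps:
(((1 - 1*(-4)) - 3)*(10 - 8))*393 = (((1 + 4) - 3)*2)*393 = ((5 - 3)*2)*393 = (2*2)*393 = 4*393 = 1572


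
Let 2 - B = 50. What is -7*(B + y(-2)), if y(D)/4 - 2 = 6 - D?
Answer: 56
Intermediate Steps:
B = -48 (B = 2 - 1*50 = 2 - 50 = -48)
y(D) = 32 - 4*D (y(D) = 8 + 4*(6 - D) = 8 + (24 - 4*D) = 32 - 4*D)
-7*(B + y(-2)) = -7*(-48 + (32 - 4*(-2))) = -7*(-48 + (32 + 8)) = -7*(-48 + 40) = -7*(-8) = 56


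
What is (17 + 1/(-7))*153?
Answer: 18054/7 ≈ 2579.1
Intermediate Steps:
(17 + 1/(-7))*153 = (17 - 1/7)*153 = (118/7)*153 = 18054/7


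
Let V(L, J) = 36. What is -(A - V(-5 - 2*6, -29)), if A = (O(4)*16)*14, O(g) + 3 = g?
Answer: -188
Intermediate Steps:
O(g) = -3 + g
A = 224 (A = ((-3 + 4)*16)*14 = (1*16)*14 = 16*14 = 224)
-(A - V(-5 - 2*6, -29)) = -(224 - 1*36) = -(224 - 36) = -1*188 = -188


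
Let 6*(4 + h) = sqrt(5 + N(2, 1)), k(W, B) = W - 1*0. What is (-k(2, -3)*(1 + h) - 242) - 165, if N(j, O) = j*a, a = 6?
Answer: -401 - sqrt(17)/3 ≈ -402.37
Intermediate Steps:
k(W, B) = W (k(W, B) = W + 0 = W)
N(j, O) = 6*j (N(j, O) = j*6 = 6*j)
h = -4 + sqrt(17)/6 (h = -4 + sqrt(5 + 6*2)/6 = -4 + sqrt(5 + 12)/6 = -4 + sqrt(17)/6 ≈ -3.3128)
(-k(2, -3)*(1 + h) - 242) - 165 = (-2*(1 + (-4 + sqrt(17)/6)) - 242) - 165 = (-2*(-3 + sqrt(17)/6) - 242) - 165 = (-(-6 + sqrt(17)/3) - 242) - 165 = ((6 - sqrt(17)/3) - 242) - 165 = (-236 - sqrt(17)/3) - 165 = -401 - sqrt(17)/3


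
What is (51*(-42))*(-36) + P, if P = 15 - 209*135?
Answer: 48912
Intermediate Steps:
P = -28200 (P = 15 - 28215 = -28200)
(51*(-42))*(-36) + P = (51*(-42))*(-36) - 28200 = -2142*(-36) - 28200 = 77112 - 28200 = 48912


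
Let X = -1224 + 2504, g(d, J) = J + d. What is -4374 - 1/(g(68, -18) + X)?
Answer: -5817421/1330 ≈ -4374.0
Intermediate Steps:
X = 1280
-4374 - 1/(g(68, -18) + X) = -4374 - 1/((-18 + 68) + 1280) = -4374 - 1/(50 + 1280) = -4374 - 1/1330 = -5817421/1330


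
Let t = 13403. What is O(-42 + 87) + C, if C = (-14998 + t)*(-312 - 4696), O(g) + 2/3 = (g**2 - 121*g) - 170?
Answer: 23952508/3 ≈ 7.9842e+6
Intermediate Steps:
O(g) = -512/3 + g**2 - 121*g (O(g) = -2/3 + ((g**2 - 121*g) - 170) = -2/3 + (-170 + g**2 - 121*g) = -512/3 + g**2 - 121*g)
C = 7987760 (C = (-14998 + 13403)*(-312 - 4696) = -1595*(-5008) = 7987760)
O(-42 + 87) + C = (-512/3 + (-42 + 87)**2 - 121*(-42 + 87)) + 7987760 = (-512/3 + 45**2 - 121*45) + 7987760 = (-512/3 + 2025 - 5445) + 7987760 = -10772/3 + 7987760 = 23952508/3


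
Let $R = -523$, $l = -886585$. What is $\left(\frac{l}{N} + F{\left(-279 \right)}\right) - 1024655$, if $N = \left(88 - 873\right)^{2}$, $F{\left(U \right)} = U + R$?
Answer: $- \frac{126382625282}{123245} \approx -1.0255 \cdot 10^{6}$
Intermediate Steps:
$F{\left(U \right)} = -523 + U$ ($F{\left(U \right)} = U - 523 = -523 + U$)
$N = 616225$ ($N = \left(-785\right)^{2} = 616225$)
$\left(\frac{l}{N} + F{\left(-279 \right)}\right) - 1024655 = \left(- \frac{886585}{616225} - 802\right) - 1024655 = \left(\left(-886585\right) \frac{1}{616225} - 802\right) - 1024655 = \left(- \frac{177317}{123245} - 802\right) - 1024655 = - \frac{99019807}{123245} - 1024655 = - \frac{126382625282}{123245}$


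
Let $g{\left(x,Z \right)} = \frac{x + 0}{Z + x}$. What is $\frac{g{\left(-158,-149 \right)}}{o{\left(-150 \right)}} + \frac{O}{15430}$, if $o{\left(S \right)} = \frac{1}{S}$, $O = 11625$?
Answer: $- \frac{72424425}{947402} \approx -76.445$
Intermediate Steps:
$g{\left(x,Z \right)} = \frac{x}{Z + x}$
$\frac{g{\left(-158,-149 \right)}}{o{\left(-150 \right)}} + \frac{O}{15430} = \frac{\left(-158\right) \frac{1}{-149 - 158}}{\frac{1}{-150}} + \frac{11625}{15430} = \frac{\left(-158\right) \frac{1}{-307}}{- \frac{1}{150}} + 11625 \cdot \frac{1}{15430} = \left(-158\right) \left(- \frac{1}{307}\right) \left(-150\right) + \frac{2325}{3086} = \frac{158}{307} \left(-150\right) + \frac{2325}{3086} = - \frac{23700}{307} + \frac{2325}{3086} = - \frac{72424425}{947402}$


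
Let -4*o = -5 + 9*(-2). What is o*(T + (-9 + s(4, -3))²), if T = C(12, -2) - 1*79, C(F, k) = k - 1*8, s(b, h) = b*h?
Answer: 2024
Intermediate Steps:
o = 23/4 (o = -(-5 + 9*(-2))/4 = -(-5 - 18)/4 = -¼*(-23) = 23/4 ≈ 5.7500)
C(F, k) = -8 + k (C(F, k) = k - 8 = -8 + k)
T = -89 (T = (-8 - 2) - 1*79 = -10 - 79 = -89)
o*(T + (-9 + s(4, -3))²) = 23*(-89 + (-9 + 4*(-3))²)/4 = 23*(-89 + (-9 - 12)²)/4 = 23*(-89 + (-21)²)/4 = 23*(-89 + 441)/4 = (23/4)*352 = 2024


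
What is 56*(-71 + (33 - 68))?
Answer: -5936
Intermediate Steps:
56*(-71 + (33 - 68)) = 56*(-71 - 35) = 56*(-106) = -5936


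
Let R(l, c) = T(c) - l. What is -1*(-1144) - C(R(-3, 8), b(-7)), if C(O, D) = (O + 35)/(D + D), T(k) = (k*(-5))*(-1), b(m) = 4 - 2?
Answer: 2249/2 ≈ 1124.5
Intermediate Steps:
b(m) = 2
T(k) = 5*k (T(k) = -5*k*(-1) = 5*k)
R(l, c) = -l + 5*c (R(l, c) = 5*c - l = -l + 5*c)
C(O, D) = (35 + O)/(2*D) (C(O, D) = (35 + O)/((2*D)) = (35 + O)*(1/(2*D)) = (35 + O)/(2*D))
-1*(-1144) - C(R(-3, 8), b(-7)) = -1*(-1144) - (35 + (-1*(-3) + 5*8))/(2*2) = 1144 - (35 + (3 + 40))/(2*2) = 1144 - (35 + 43)/(2*2) = 1144 - 78/(2*2) = 1144 - 1*39/2 = 1144 - 39/2 = 2249/2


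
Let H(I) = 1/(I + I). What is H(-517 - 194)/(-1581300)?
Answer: 1/2248608600 ≈ 4.4472e-10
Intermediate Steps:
H(I) = 1/(2*I)
H(-517 - 194)/(-1581300) = (1/(2*(-517 - 194)))/(-1581300) = ((1/2)/(-711))*(-1/1581300) = ((1/2)*(-1/711))*(-1/1581300) = -1/1422*(-1/1581300) = 1/2248608600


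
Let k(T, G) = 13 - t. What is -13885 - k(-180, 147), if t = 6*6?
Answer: -13862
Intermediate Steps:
t = 36
k(T, G) = -23 (k(T, G) = 13 - 1*36 = 13 - 36 = -23)
-13885 - k(-180, 147) = -13885 - 1*(-23) = -13885 + 23 = -13862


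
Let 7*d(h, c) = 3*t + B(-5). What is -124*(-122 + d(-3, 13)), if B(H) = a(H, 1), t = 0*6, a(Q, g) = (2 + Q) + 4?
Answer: 105772/7 ≈ 15110.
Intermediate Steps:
a(Q, g) = 6 + Q
t = 0
B(H) = 6 + H
d(h, c) = ⅐ (d(h, c) = (3*0 + (6 - 5))/7 = (0 + 1)/7 = (⅐)*1 = ⅐)
-124*(-122 + d(-3, 13)) = -124*(-122 + ⅐) = -124*(-853/7) = 105772/7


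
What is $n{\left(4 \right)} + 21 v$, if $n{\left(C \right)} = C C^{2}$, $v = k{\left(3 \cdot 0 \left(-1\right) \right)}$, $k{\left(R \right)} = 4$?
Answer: $148$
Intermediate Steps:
$v = 4$
$n{\left(C \right)} = C^{3}$
$n{\left(4 \right)} + 21 v = 4^{3} + 21 \cdot 4 = 64 + 84 = 148$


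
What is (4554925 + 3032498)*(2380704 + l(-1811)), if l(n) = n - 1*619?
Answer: 18044970847902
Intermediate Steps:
l(n) = -619 + n (l(n) = n - 619 = -619 + n)
(4554925 + 3032498)*(2380704 + l(-1811)) = (4554925 + 3032498)*(2380704 + (-619 - 1811)) = 7587423*(2380704 - 2430) = 7587423*2378274 = 18044970847902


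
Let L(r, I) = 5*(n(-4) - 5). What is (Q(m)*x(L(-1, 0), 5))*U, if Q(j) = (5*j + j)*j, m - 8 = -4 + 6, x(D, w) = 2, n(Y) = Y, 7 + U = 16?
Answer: 10800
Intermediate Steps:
U = 9 (U = -7 + 16 = 9)
L(r, I) = -45 (L(r, I) = 5*(-4 - 5) = 5*(-9) = -45)
m = 10 (m = 8 + (-4 + 6) = 8 + 2 = 10)
Q(j) = 6*j² (Q(j) = (6*j)*j = 6*j²)
(Q(m)*x(L(-1, 0), 5))*U = ((6*10²)*2)*9 = ((6*100)*2)*9 = (600*2)*9 = 1200*9 = 10800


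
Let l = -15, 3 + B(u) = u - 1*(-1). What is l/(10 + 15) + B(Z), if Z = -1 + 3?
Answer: -3/5 ≈ -0.60000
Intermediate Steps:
Z = 2
B(u) = -2 + u (B(u) = -3 + (u - 1*(-1)) = -3 + (u + 1) = -3 + (1 + u) = -2 + u)
l/(10 + 15) + B(Z) = -15/(10 + 15) + (-2 + 2) = -15/25 + 0 = -15*1/25 + 0 = -3/5 + 0 = -3/5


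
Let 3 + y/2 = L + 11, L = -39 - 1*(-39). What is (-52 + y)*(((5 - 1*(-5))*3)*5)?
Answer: -5400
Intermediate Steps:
L = 0 (L = -39 + 39 = 0)
y = 16 (y = -6 + 2*(0 + 11) = -6 + 2*11 = -6 + 22 = 16)
(-52 + y)*(((5 - 1*(-5))*3)*5) = (-52 + 16)*(((5 - 1*(-5))*3)*5) = -36*(5 + 5)*3*5 = -36*10*3*5 = -1080*5 = -36*150 = -5400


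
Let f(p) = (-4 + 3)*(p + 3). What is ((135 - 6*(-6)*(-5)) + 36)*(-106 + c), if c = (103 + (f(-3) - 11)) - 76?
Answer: 810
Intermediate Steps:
f(p) = -3 - p (f(p) = -(3 + p) = -3 - p)
c = 16 (c = (103 + ((-3 - 1*(-3)) - 11)) - 76 = (103 + ((-3 + 3) - 11)) - 76 = (103 + (0 - 11)) - 76 = (103 - 11) - 76 = 92 - 76 = 16)
((135 - 6*(-6)*(-5)) + 36)*(-106 + c) = ((135 - 6*(-6)*(-5)) + 36)*(-106 + 16) = ((135 + 36*(-5)) + 36)*(-90) = ((135 - 180) + 36)*(-90) = (-45 + 36)*(-90) = -9*(-90) = 810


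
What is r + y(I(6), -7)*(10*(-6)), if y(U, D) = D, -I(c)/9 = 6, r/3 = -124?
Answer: 48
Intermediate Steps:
r = -372 (r = 3*(-124) = -372)
I(c) = -54 (I(c) = -9*6 = -54)
r + y(I(6), -7)*(10*(-6)) = -372 - 70*(-6) = -372 - 7*(-60) = -372 + 420 = 48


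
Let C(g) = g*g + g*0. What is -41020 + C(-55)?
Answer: -37995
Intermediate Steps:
C(g) = g² (C(g) = g² + 0 = g²)
-41020 + C(-55) = -41020 + (-55)² = -41020 + 3025 = -37995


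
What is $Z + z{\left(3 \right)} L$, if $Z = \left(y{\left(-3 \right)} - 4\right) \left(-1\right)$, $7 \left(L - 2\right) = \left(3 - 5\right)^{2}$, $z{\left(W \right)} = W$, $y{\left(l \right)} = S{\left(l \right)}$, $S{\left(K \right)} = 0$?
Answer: $\frac{82}{7} \approx 11.714$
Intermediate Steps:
$y{\left(l \right)} = 0$
$L = \frac{18}{7}$ ($L = 2 + \frac{\left(3 - 5\right)^{2}}{7} = 2 + \frac{\left(-2\right)^{2}}{7} = 2 + \frac{1}{7} \cdot 4 = 2 + \frac{4}{7} = \frac{18}{7} \approx 2.5714$)
$Z = 4$ ($Z = \left(0 - 4\right) \left(-1\right) = \left(-4\right) \left(-1\right) = 4$)
$Z + z{\left(3 \right)} L = 4 + 3 \cdot \frac{18}{7} = 4 + \frac{54}{7} = \frac{82}{7}$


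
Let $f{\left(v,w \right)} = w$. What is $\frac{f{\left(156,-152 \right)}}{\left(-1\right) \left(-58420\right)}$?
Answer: $- \frac{38}{14605} \approx -0.0026018$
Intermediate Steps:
$\frac{f{\left(156,-152 \right)}}{\left(-1\right) \left(-58420\right)} = - \frac{152}{\left(-1\right) \left(-58420\right)} = - \frac{152}{58420} = \left(-152\right) \frac{1}{58420} = - \frac{38}{14605}$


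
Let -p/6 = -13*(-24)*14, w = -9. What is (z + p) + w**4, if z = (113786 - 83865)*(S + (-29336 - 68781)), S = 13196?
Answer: -2540940888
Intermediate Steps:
p = -26208 (p = -6*(-13*(-24))*14 = -1872*14 = -6*4368 = -26208)
z = -2540921241 (z = (113786 - 83865)*(13196 + (-29336 - 68781)) = 29921*(13196 - 98117) = 29921*(-84921) = -2540921241)
(z + p) + w**4 = (-2540921241 - 26208) + (-9)**4 = -2540947449 + 6561 = -2540940888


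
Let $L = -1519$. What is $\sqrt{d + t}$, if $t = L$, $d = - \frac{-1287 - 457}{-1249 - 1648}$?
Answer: $\frac{3 i \sqrt{1417047271}}{2897} \approx 38.982 i$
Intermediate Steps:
$d = - \frac{1744}{2897}$ ($d = - \frac{-1744}{-2897} = - \frac{\left(-1744\right) \left(-1\right)}{2897} = \left(-1\right) \frac{1744}{2897} = - \frac{1744}{2897} \approx -0.602$)
$t = -1519$
$\sqrt{d + t} = \sqrt{- \frac{1744}{2897} - 1519} = \sqrt{- \frac{4402287}{2897}} = \frac{3 i \sqrt{1417047271}}{2897}$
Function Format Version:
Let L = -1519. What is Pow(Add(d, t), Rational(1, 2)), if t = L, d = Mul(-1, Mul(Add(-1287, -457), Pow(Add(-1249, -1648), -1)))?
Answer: Mul(Rational(3, 2897), I, Pow(1417047271, Rational(1, 2))) ≈ Mul(38.982, I)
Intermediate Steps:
d = Rational(-1744, 2897) (d = Mul(-1, Mul(-1744, Pow(-2897, -1))) = Mul(-1, Mul(-1744, Rational(-1, 2897))) = Mul(-1, Rational(1744, 2897)) = Rational(-1744, 2897) ≈ -0.60200)
t = -1519
Pow(Add(d, t), Rational(1, 2)) = Pow(Add(Rational(-1744, 2897), -1519), Rational(1, 2)) = Pow(Rational(-4402287, 2897), Rational(1, 2)) = Mul(Rational(3, 2897), I, Pow(1417047271, Rational(1, 2)))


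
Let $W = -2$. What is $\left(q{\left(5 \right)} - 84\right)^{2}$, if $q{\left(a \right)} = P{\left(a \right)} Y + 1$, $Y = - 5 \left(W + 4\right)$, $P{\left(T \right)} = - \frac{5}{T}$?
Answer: $5329$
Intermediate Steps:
$Y = -10$ ($Y = - 5 \left(-2 + 4\right) = \left(-5\right) 2 = -10$)
$q{\left(a \right)} = 1 + \frac{50}{a}$ ($q{\left(a \right)} = - \frac{5}{a} \left(-10\right) + 1 = \frac{50}{a} + 1 = 1 + \frac{50}{a}$)
$\left(q{\left(5 \right)} - 84\right)^{2} = \left(\frac{50 + 5}{5} - 84\right)^{2} = \left(\frac{1}{5} \cdot 55 - 84\right)^{2} = \left(11 - 84\right)^{2} = \left(-73\right)^{2} = 5329$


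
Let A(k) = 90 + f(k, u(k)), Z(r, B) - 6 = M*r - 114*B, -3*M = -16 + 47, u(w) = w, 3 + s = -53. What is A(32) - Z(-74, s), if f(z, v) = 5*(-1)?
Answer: -21209/3 ≈ -7069.7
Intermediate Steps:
s = -56 (s = -3 - 53 = -56)
M = -31/3 (M = -(-16 + 47)/3 = -⅓*31 = -31/3 ≈ -10.333)
f(z, v) = -5
Z(r, B) = 6 - 114*B - 31*r/3 (Z(r, B) = 6 + (-31*r/3 - 114*B) = 6 + (-114*B - 31*r/3) = 6 - 114*B - 31*r/3)
A(k) = 85 (A(k) = 90 - 5 = 85)
A(32) - Z(-74, s) = 85 - (6 - 114*(-56) - 31/3*(-74)) = 85 - (6 + 6384 + 2294/3) = 85 - 1*21464/3 = 85 - 21464/3 = -21209/3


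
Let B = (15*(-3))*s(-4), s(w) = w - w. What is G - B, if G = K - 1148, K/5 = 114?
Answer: -578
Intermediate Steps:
K = 570 (K = 5*114 = 570)
s(w) = 0
B = 0 (B = (15*(-3))*0 = -45*0 = 0)
G = -578 (G = 570 - 1148 = -578)
G - B = -578 - 1*0 = -578 + 0 = -578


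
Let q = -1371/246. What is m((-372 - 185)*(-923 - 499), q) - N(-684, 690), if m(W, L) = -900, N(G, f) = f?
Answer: -1590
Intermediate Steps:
q = -457/82 (q = -1371*1/246 = -457/82 ≈ -5.5732)
m((-372 - 185)*(-923 - 499), q) - N(-684, 690) = -900 - 1*690 = -900 - 690 = -1590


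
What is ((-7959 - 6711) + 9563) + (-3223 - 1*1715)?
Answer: -10045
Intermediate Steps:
((-7959 - 6711) + 9563) + (-3223 - 1*1715) = (-14670 + 9563) + (-3223 - 1715) = -5107 - 4938 = -10045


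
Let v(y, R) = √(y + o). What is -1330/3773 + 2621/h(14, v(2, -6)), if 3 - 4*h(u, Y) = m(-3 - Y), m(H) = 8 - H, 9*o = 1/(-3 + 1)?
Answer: -813938374/602063 + 31452*√70/1117 ≈ -1116.3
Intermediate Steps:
o = -1/18 (o = 1/(9*(-3 + 1)) = (⅑)/(-2) = (⅑)*(-½) = -1/18 ≈ -0.055556)
v(y, R) = √(-1/18 + y) (v(y, R) = √(y - 1/18) = √(-1/18 + y))
h(u, Y) = -2 - Y/4 (h(u, Y) = ¾ - (8 - (-3 - Y))/4 = ¾ - (8 + (3 + Y))/4 = ¾ - (11 + Y)/4 = ¾ + (-11/4 - Y/4) = -2 - Y/4)
-1330/3773 + 2621/h(14, v(2, -6)) = -1330/3773 + 2621/(-2 - √(-2 + 36*2)/24) = -1330*1/3773 + 2621/(-2 - √(-2 + 72)/24) = -190/539 + 2621/(-2 - √70/24)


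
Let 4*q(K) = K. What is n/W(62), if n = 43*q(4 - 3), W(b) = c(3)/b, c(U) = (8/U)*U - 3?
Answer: 1333/10 ≈ 133.30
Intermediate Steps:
q(K) = K/4
c(U) = 5 (c(U) = 8 - 3 = 5)
W(b) = 5/b
n = 43/4 (n = 43*((4 - 3)/4) = 43*((1/4)*1) = 43*(1/4) = 43/4 ≈ 10.750)
n/W(62) = 43/(4*((5/62))) = 43/(4*((5*(1/62)))) = 43/(4*(5/62)) = (43/4)*(62/5) = 1333/10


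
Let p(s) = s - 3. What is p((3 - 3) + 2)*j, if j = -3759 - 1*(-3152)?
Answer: 607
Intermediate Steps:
p(s) = -3 + s
j = -607 (j = -3759 + 3152 = -607)
p((3 - 3) + 2)*j = (-3 + ((3 - 3) + 2))*(-607) = (-3 + (0 + 2))*(-607) = (-3 + 2)*(-607) = -1*(-607) = 607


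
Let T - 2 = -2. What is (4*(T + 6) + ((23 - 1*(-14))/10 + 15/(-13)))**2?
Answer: 11909401/16900 ≈ 704.70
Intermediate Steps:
T = 0 (T = 2 - 2 = 0)
(4*(T + 6) + ((23 - 1*(-14))/10 + 15/(-13)))**2 = (4*(0 + 6) + ((23 - 1*(-14))/10 + 15/(-13)))**2 = (4*6 + ((23 + 14)*(1/10) + 15*(-1/13)))**2 = (24 + (37*(1/10) - 15/13))**2 = (24 + (37/10 - 15/13))**2 = (24 + 331/130)**2 = (3451/130)**2 = 11909401/16900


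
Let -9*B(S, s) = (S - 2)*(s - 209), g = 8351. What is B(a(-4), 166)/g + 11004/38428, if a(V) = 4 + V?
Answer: 205936207/722052513 ≈ 0.28521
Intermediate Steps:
B(S, s) = -(-209 + s)*(-2 + S)/9 (B(S, s) = -(S - 2)*(s - 209)/9 = -(-2 + S)*(-209 + s)/9 = -(-209 + s)*(-2 + S)/9)
B(a(-4), 166)/g + 11004/38428 = (-418/9 + (2/9)*166 + 209*(4 - 4)/9 - 1/9*(4 - 4)*166)/8351 + 11004/38428 = (-418/9 + 332/9 + (209/9)*0 - 1/9*0*166)*(1/8351) + 11004*(1/38428) = (-418/9 + 332/9 + 0 + 0)*(1/8351) + 2751/9607 = -86/9*1/8351 + 2751/9607 = -86/75159 + 2751/9607 = 205936207/722052513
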